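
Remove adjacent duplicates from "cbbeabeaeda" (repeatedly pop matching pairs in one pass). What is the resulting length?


Input: cbbeabeaeda
Stack-based adjacent duplicate removal:
  Read 'c': push. Stack: c
  Read 'b': push. Stack: cb
  Read 'b': matches stack top 'b' => pop. Stack: c
  Read 'e': push. Stack: ce
  Read 'a': push. Stack: cea
  Read 'b': push. Stack: ceab
  Read 'e': push. Stack: ceabe
  Read 'a': push. Stack: ceabea
  Read 'e': push. Stack: ceabeae
  Read 'd': push. Stack: ceabeaed
  Read 'a': push. Stack: ceabeaeda
Final stack: "ceabeaeda" (length 9)

9


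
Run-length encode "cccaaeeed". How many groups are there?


Input: cccaaeeed
Scanning for consecutive runs:
  Group 1: 'c' x 3 (positions 0-2)
  Group 2: 'a' x 2 (positions 3-4)
  Group 3: 'e' x 3 (positions 5-7)
  Group 4: 'd' x 1 (positions 8-8)
Total groups: 4

4


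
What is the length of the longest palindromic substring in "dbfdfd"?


Input: "dbfdfd"
Checking substrings for palindromes:
  [2:5] "fdf" (len 3) => palindrome
  [3:6] "dfd" (len 3) => palindrome
Longest palindromic substring: "fdf" with length 3

3


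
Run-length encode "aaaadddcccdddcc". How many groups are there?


Input: aaaadddcccdddcc
Scanning for consecutive runs:
  Group 1: 'a' x 4 (positions 0-3)
  Group 2: 'd' x 3 (positions 4-6)
  Group 3: 'c' x 3 (positions 7-9)
  Group 4: 'd' x 3 (positions 10-12)
  Group 5: 'c' x 2 (positions 13-14)
Total groups: 5

5


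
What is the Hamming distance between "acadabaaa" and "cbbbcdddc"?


Comparing "acadabaaa" and "cbbbcdddc" position by position:
  Position 0: 'a' vs 'c' => differ
  Position 1: 'c' vs 'b' => differ
  Position 2: 'a' vs 'b' => differ
  Position 3: 'd' vs 'b' => differ
  Position 4: 'a' vs 'c' => differ
  Position 5: 'b' vs 'd' => differ
  Position 6: 'a' vs 'd' => differ
  Position 7: 'a' vs 'd' => differ
  Position 8: 'a' vs 'c' => differ
Total differences (Hamming distance): 9

9


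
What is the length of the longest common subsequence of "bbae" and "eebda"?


LCS of "bbae" and "eebda"
DP table:
           e    e    b    d    a
      0    0    0    0    0    0
  b   0    0    0    1    1    1
  b   0    0    0    1    1    1
  a   0    0    0    1    1    2
  e   0    1    1    1    1    2
LCS length = dp[4][5] = 2

2


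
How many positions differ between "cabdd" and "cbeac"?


Comparing "cabdd" and "cbeac" position by position:
  Position 0: 'c' vs 'c' => same
  Position 1: 'a' vs 'b' => DIFFER
  Position 2: 'b' vs 'e' => DIFFER
  Position 3: 'd' vs 'a' => DIFFER
  Position 4: 'd' vs 'c' => DIFFER
Positions that differ: 4

4


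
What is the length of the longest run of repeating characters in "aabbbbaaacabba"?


Input: "aabbbbaaacabba"
Scanning for longest run:
  Position 1 ('a'): continues run of 'a', length=2
  Position 2 ('b'): new char, reset run to 1
  Position 3 ('b'): continues run of 'b', length=2
  Position 4 ('b'): continues run of 'b', length=3
  Position 5 ('b'): continues run of 'b', length=4
  Position 6 ('a'): new char, reset run to 1
  Position 7 ('a'): continues run of 'a', length=2
  Position 8 ('a'): continues run of 'a', length=3
  Position 9 ('c'): new char, reset run to 1
  Position 10 ('a'): new char, reset run to 1
  Position 11 ('b'): new char, reset run to 1
  Position 12 ('b'): continues run of 'b', length=2
  Position 13 ('a'): new char, reset run to 1
Longest run: 'b' with length 4

4


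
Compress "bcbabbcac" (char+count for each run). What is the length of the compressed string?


Input: bcbabbcac
Runs:
  'b' x 1 => "b1"
  'c' x 1 => "c1"
  'b' x 1 => "b1"
  'a' x 1 => "a1"
  'b' x 2 => "b2"
  'c' x 1 => "c1"
  'a' x 1 => "a1"
  'c' x 1 => "c1"
Compressed: "b1c1b1a1b2c1a1c1"
Compressed length: 16

16


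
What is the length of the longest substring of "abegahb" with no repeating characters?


Input: "abegahb"
Sliding window (track last position of each char):
  Position 0 ('a'): window [0,0] length 1 -- new best
  Position 1 ('b'): window [0,1] length 2 -- new best
  Position 2 ('e'): window [0,2] length 3 -- new best
  Position 3 ('g'): window [0,3] length 4 -- new best
  Position 4 ('a'): repeat (last at 0), move window start to 1
  Position 4 ('a'): window [1,4] length 4
  Position 5 ('h'): window [1,5] length 5 -- new best
  Position 6 ('b'): repeat (last at 1), move window start to 2
  Position 6 ('b'): window [2,6] length 5
Longest substring with no repeats: "begah" with length 5

5


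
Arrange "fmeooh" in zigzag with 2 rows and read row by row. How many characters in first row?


Zigzag "fmeooh" into 2 rows:
Placing characters:
  'f' => row 0
  'm' => row 1
  'e' => row 0
  'o' => row 1
  'o' => row 0
  'h' => row 1
Rows:
  Row 0: "feo"
  Row 1: "moh"
First row length: 3

3


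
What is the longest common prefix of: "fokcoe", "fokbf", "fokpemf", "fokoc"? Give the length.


Words: fokcoe, fokbf, fokpemf, fokoc
  Position 0: all 'f' => match
  Position 1: all 'o' => match
  Position 2: all 'k' => match
  Position 3: ('c', 'b', 'p', 'o') => mismatch, stop
LCP = "fok" (length 3)

3


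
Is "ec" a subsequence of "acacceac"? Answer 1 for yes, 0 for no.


Check if "ec" is a subsequence of "acacceac"
Greedy scan:
  Position 0 ('a'): no match needed
  Position 1 ('c'): no match needed
  Position 2 ('a'): no match needed
  Position 3 ('c'): no match needed
  Position 4 ('c'): no match needed
  Position 5 ('e'): matches sub[0] = 'e'
  Position 6 ('a'): no match needed
  Position 7 ('c'): matches sub[1] = 'c'
All 2 characters matched => is a subsequence

1


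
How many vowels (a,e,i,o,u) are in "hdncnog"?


Input: hdncnog
Checking each character:
  'h' at position 0: consonant
  'd' at position 1: consonant
  'n' at position 2: consonant
  'c' at position 3: consonant
  'n' at position 4: consonant
  'o' at position 5: vowel (running total: 1)
  'g' at position 6: consonant
Total vowels: 1

1


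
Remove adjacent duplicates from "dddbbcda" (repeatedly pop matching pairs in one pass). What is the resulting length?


Input: dddbbcda
Stack-based adjacent duplicate removal:
  Read 'd': push. Stack: d
  Read 'd': matches stack top 'd' => pop. Stack: (empty)
  Read 'd': push. Stack: d
  Read 'b': push. Stack: db
  Read 'b': matches stack top 'b' => pop. Stack: d
  Read 'c': push. Stack: dc
  Read 'd': push. Stack: dcd
  Read 'a': push. Stack: dcda
Final stack: "dcda" (length 4)

4


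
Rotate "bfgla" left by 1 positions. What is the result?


Input: "bfgla", rotate left by 1
First 1 characters: "b"
Remaining characters: "fgla"
Concatenate remaining + first: "fgla" + "b" = "fglab"

fglab


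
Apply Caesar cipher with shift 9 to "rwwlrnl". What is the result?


Caesar cipher: shift "rwwlrnl" by 9
  'r' (pos 17) + 9 = pos 0 = 'a'
  'w' (pos 22) + 9 = pos 5 = 'f'
  'w' (pos 22) + 9 = pos 5 = 'f'
  'l' (pos 11) + 9 = pos 20 = 'u'
  'r' (pos 17) + 9 = pos 0 = 'a'
  'n' (pos 13) + 9 = pos 22 = 'w'
  'l' (pos 11) + 9 = pos 20 = 'u'
Result: affuawu

affuawu


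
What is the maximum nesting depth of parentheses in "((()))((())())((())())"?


Input: "((()))((())())((())())"
Tracking depth:
  Position 0 '(': depth becomes 1
  Position 1 '(': depth becomes 2
  Position 2 '(': depth becomes 3
  Position 3 ')': depth becomes 2
  Position 4 ')': depth becomes 1
  Position 5 ')': depth becomes 0
  Position 6 '(': depth becomes 1
  Position 7 '(': depth becomes 2
  Position 8 '(': depth becomes 3
  Position 9 ')': depth becomes 2
  Position 10 ')': depth becomes 1
  Position 11 '(': depth becomes 2
  Position 12 ')': depth becomes 1
  Position 13 ')': depth becomes 0
  Position 14 '(': depth becomes 1
  Position 15 '(': depth becomes 2
  Position 16 '(': depth becomes 3
  Position 17 ')': depth becomes 2
  Position 18 ')': depth becomes 1
  Position 19 '(': depth becomes 2
  Position 20 ')': depth becomes 1
  Position 21 ')': depth becomes 0
Maximum depth reached: 3

3


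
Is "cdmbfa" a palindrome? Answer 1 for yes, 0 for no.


Input: cdmbfa
Reversed: afbmdc
  Compare pos 0 ('c') with pos 5 ('a'): MISMATCH
  Compare pos 1 ('d') with pos 4 ('f'): MISMATCH
  Compare pos 2 ('m') with pos 3 ('b'): MISMATCH
Result: not a palindrome

0


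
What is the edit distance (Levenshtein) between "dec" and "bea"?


Computing edit distance: "dec" -> "bea"
DP table:
           b    e    a
      0    1    2    3
  d   1    1    2    3
  e   2    2    1    2
  c   3    3    2    2
Edit distance = dp[3][3] = 2

2


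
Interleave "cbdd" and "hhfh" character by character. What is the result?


Interleaving "cbdd" and "hhfh":
  Position 0: 'c' from first, 'h' from second => "ch"
  Position 1: 'b' from first, 'h' from second => "bh"
  Position 2: 'd' from first, 'f' from second => "df"
  Position 3: 'd' from first, 'h' from second => "dh"
Result: chbhdfdh

chbhdfdh


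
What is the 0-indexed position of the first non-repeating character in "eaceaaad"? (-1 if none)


Input: eaceaaad
Character frequencies:
  'a': 4
  'c': 1
  'd': 1
  'e': 2
Scanning left to right for freq == 1:
  Position 0 ('e'): freq=2, skip
  Position 1 ('a'): freq=4, skip
  Position 2 ('c'): unique! => answer = 2

2


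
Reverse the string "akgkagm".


Input: akgkagm
Reading characters right to left:
  Position 6: 'm'
  Position 5: 'g'
  Position 4: 'a'
  Position 3: 'k'
  Position 2: 'g'
  Position 1: 'k'
  Position 0: 'a'
Reversed: mgakgka

mgakgka


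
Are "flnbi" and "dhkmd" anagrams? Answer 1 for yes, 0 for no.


Strings: "flnbi", "dhkmd"
Sorted first:  bfiln
Sorted second: ddhkm
Differ at position 0: 'b' vs 'd' => not anagrams

0


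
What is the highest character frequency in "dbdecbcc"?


Input: dbdecbcc
Character counts:
  'b': 2
  'c': 3
  'd': 2
  'e': 1
Maximum frequency: 3

3


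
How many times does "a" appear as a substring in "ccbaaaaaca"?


Searching for "a" in "ccbaaaaaca"
Scanning each position:
  Position 0: "c" => no
  Position 1: "c" => no
  Position 2: "b" => no
  Position 3: "a" => MATCH
  Position 4: "a" => MATCH
  Position 5: "a" => MATCH
  Position 6: "a" => MATCH
  Position 7: "a" => MATCH
  Position 8: "c" => no
  Position 9: "a" => MATCH
Total occurrences: 6

6


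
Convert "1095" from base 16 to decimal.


Input: "1095" in base 16
Positional expansion:
  Digit '1' (value 1) x 16^3 = 4096
  Digit '0' (value 0) x 16^2 = 0
  Digit '9' (value 9) x 16^1 = 144
  Digit '5' (value 5) x 16^0 = 5
Sum = 4245

4245


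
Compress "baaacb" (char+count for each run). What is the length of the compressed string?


Input: baaacb
Runs:
  'b' x 1 => "b1"
  'a' x 3 => "a3"
  'c' x 1 => "c1"
  'b' x 1 => "b1"
Compressed: "b1a3c1b1"
Compressed length: 8

8


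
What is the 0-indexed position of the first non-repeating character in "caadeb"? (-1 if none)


Input: caadeb
Character frequencies:
  'a': 2
  'b': 1
  'c': 1
  'd': 1
  'e': 1
Scanning left to right for freq == 1:
  Position 0 ('c'): unique! => answer = 0

0


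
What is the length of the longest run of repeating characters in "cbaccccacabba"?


Input: "cbaccccacabba"
Scanning for longest run:
  Position 1 ('b'): new char, reset run to 1
  Position 2 ('a'): new char, reset run to 1
  Position 3 ('c'): new char, reset run to 1
  Position 4 ('c'): continues run of 'c', length=2
  Position 5 ('c'): continues run of 'c', length=3
  Position 6 ('c'): continues run of 'c', length=4
  Position 7 ('a'): new char, reset run to 1
  Position 8 ('c'): new char, reset run to 1
  Position 9 ('a'): new char, reset run to 1
  Position 10 ('b'): new char, reset run to 1
  Position 11 ('b'): continues run of 'b', length=2
  Position 12 ('a'): new char, reset run to 1
Longest run: 'c' with length 4

4


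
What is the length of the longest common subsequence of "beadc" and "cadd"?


LCS of "beadc" and "cadd"
DP table:
           c    a    d    d
      0    0    0    0    0
  b   0    0    0    0    0
  e   0    0    0    0    0
  a   0    0    1    1    1
  d   0    0    1    2    2
  c   0    1    1    2    2
LCS length = dp[5][4] = 2

2


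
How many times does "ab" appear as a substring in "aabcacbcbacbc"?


Searching for "ab" in "aabcacbcbacbc"
Scanning each position:
  Position 0: "aa" => no
  Position 1: "ab" => MATCH
  Position 2: "bc" => no
  Position 3: "ca" => no
  Position 4: "ac" => no
  Position 5: "cb" => no
  Position 6: "bc" => no
  Position 7: "cb" => no
  Position 8: "ba" => no
  Position 9: "ac" => no
  Position 10: "cb" => no
  Position 11: "bc" => no
Total occurrences: 1

1


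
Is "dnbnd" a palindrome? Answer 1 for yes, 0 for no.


Input: dnbnd
Reversed: dnbnd
  Compare pos 0 ('d') with pos 4 ('d'): match
  Compare pos 1 ('n') with pos 3 ('n'): match
Result: palindrome

1


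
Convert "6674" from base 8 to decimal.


Input: "6674" in base 8
Positional expansion:
  Digit '6' (value 6) x 8^3 = 3072
  Digit '6' (value 6) x 8^2 = 384
  Digit '7' (value 7) x 8^1 = 56
  Digit '4' (value 4) x 8^0 = 4
Sum = 3516

3516


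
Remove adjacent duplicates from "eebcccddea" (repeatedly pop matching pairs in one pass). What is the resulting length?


Input: eebcccddea
Stack-based adjacent duplicate removal:
  Read 'e': push. Stack: e
  Read 'e': matches stack top 'e' => pop. Stack: (empty)
  Read 'b': push. Stack: b
  Read 'c': push. Stack: bc
  Read 'c': matches stack top 'c' => pop. Stack: b
  Read 'c': push. Stack: bc
  Read 'd': push. Stack: bcd
  Read 'd': matches stack top 'd' => pop. Stack: bc
  Read 'e': push. Stack: bce
  Read 'a': push. Stack: bcea
Final stack: "bcea" (length 4)

4


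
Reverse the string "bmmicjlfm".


Input: bmmicjlfm
Reading characters right to left:
  Position 8: 'm'
  Position 7: 'f'
  Position 6: 'l'
  Position 5: 'j'
  Position 4: 'c'
  Position 3: 'i'
  Position 2: 'm'
  Position 1: 'm'
  Position 0: 'b'
Reversed: mfljcimmb

mfljcimmb


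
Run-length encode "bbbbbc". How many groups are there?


Input: bbbbbc
Scanning for consecutive runs:
  Group 1: 'b' x 5 (positions 0-4)
  Group 2: 'c' x 1 (positions 5-5)
Total groups: 2

2


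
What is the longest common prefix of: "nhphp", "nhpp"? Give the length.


Words: nhphp, nhpp
  Position 0: all 'n' => match
  Position 1: all 'h' => match
  Position 2: all 'p' => match
  Position 3: ('h', 'p') => mismatch, stop
LCP = "nhp" (length 3)

3


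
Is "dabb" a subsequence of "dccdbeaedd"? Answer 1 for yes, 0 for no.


Check if "dabb" is a subsequence of "dccdbeaedd"
Greedy scan:
  Position 0 ('d'): matches sub[0] = 'd'
  Position 1 ('c'): no match needed
  Position 2 ('c'): no match needed
  Position 3 ('d'): no match needed
  Position 4 ('b'): no match needed
  Position 5 ('e'): no match needed
  Position 6 ('a'): matches sub[1] = 'a'
  Position 7 ('e'): no match needed
  Position 8 ('d'): no match needed
  Position 9 ('d'): no match needed
Only matched 2/4 characters => not a subsequence

0


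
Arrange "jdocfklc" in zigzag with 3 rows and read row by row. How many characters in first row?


Zigzag "jdocfklc" into 3 rows:
Placing characters:
  'j' => row 0
  'd' => row 1
  'o' => row 2
  'c' => row 1
  'f' => row 0
  'k' => row 1
  'l' => row 2
  'c' => row 1
Rows:
  Row 0: "jf"
  Row 1: "dckc"
  Row 2: "ol"
First row length: 2

2


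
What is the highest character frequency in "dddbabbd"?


Input: dddbabbd
Character counts:
  'a': 1
  'b': 3
  'd': 4
Maximum frequency: 4

4


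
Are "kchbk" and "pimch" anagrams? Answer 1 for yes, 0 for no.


Strings: "kchbk", "pimch"
Sorted first:  bchkk
Sorted second: chimp
Differ at position 0: 'b' vs 'c' => not anagrams

0


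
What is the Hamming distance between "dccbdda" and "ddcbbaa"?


Comparing "dccbdda" and "ddcbbaa" position by position:
  Position 0: 'd' vs 'd' => same
  Position 1: 'c' vs 'd' => differ
  Position 2: 'c' vs 'c' => same
  Position 3: 'b' vs 'b' => same
  Position 4: 'd' vs 'b' => differ
  Position 5: 'd' vs 'a' => differ
  Position 6: 'a' vs 'a' => same
Total differences (Hamming distance): 3

3


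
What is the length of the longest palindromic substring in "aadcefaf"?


Input: "aadcefaf"
Checking substrings for palindromes:
  [5:8] "faf" (len 3) => palindrome
  [0:2] "aa" (len 2) => palindrome
Longest palindromic substring: "faf" with length 3

3


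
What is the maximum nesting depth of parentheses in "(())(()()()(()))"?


Input: "(())(()()()(()))"
Tracking depth:
  Position 0 '(': depth becomes 1
  Position 1 '(': depth becomes 2
  Position 2 ')': depth becomes 1
  Position 3 ')': depth becomes 0
  Position 4 '(': depth becomes 1
  Position 5 '(': depth becomes 2
  Position 6 ')': depth becomes 1
  Position 7 '(': depth becomes 2
  Position 8 ')': depth becomes 1
  Position 9 '(': depth becomes 2
  Position 10 ')': depth becomes 1
  Position 11 '(': depth becomes 2
  Position 12 '(': depth becomes 3
  Position 13 ')': depth becomes 2
  Position 14 ')': depth becomes 1
  Position 15 ')': depth becomes 0
Maximum depth reached: 3

3


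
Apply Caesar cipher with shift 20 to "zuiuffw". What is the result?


Caesar cipher: shift "zuiuffw" by 20
  'z' (pos 25) + 20 = pos 19 = 't'
  'u' (pos 20) + 20 = pos 14 = 'o'
  'i' (pos 8) + 20 = pos 2 = 'c'
  'u' (pos 20) + 20 = pos 14 = 'o'
  'f' (pos 5) + 20 = pos 25 = 'z'
  'f' (pos 5) + 20 = pos 25 = 'z'
  'w' (pos 22) + 20 = pos 16 = 'q'
Result: tocozzq

tocozzq


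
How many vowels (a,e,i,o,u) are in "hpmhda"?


Input: hpmhda
Checking each character:
  'h' at position 0: consonant
  'p' at position 1: consonant
  'm' at position 2: consonant
  'h' at position 3: consonant
  'd' at position 4: consonant
  'a' at position 5: vowel (running total: 1)
Total vowels: 1

1


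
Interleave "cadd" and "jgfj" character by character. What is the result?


Interleaving "cadd" and "jgfj":
  Position 0: 'c' from first, 'j' from second => "cj"
  Position 1: 'a' from first, 'g' from second => "ag"
  Position 2: 'd' from first, 'f' from second => "df"
  Position 3: 'd' from first, 'j' from second => "dj"
Result: cjagdfdj

cjagdfdj


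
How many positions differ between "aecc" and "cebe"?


Comparing "aecc" and "cebe" position by position:
  Position 0: 'a' vs 'c' => DIFFER
  Position 1: 'e' vs 'e' => same
  Position 2: 'c' vs 'b' => DIFFER
  Position 3: 'c' vs 'e' => DIFFER
Positions that differ: 3

3


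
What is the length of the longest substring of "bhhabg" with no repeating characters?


Input: "bhhabg"
Sliding window (track last position of each char):
  Position 0 ('b'): window [0,0] length 1 -- new best
  Position 1 ('h'): window [0,1] length 2 -- new best
  Position 2 ('h'): repeat (last at 1), move window start to 2
  Position 2 ('h'): window [2,2] length 1
  Position 3 ('a'): window [2,3] length 2
  Position 4 ('b'): window [2,4] length 3 -- new best
  Position 5 ('g'): window [2,5] length 4 -- new best
Longest substring with no repeats: "habg" with length 4

4


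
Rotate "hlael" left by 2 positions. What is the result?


Input: "hlael", rotate left by 2
First 2 characters: "hl"
Remaining characters: "ael"
Concatenate remaining + first: "ael" + "hl" = "aelhl"

aelhl


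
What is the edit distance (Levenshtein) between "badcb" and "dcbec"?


Computing edit distance: "badcb" -> "dcbec"
DP table:
           d    c    b    e    c
      0    1    2    3    4    5
  b   1    1    2    2    3    4
  a   2    2    2    3    3    4
  d   3    2    3    3    4    4
  c   4    3    2    3    4    4
  b   5    4    3    2    3    4
Edit distance = dp[5][5] = 4

4


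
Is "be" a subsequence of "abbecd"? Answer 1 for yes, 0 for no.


Check if "be" is a subsequence of "abbecd"
Greedy scan:
  Position 0 ('a'): no match needed
  Position 1 ('b'): matches sub[0] = 'b'
  Position 2 ('b'): no match needed
  Position 3 ('e'): matches sub[1] = 'e'
  Position 4 ('c'): no match needed
  Position 5 ('d'): no match needed
All 2 characters matched => is a subsequence

1


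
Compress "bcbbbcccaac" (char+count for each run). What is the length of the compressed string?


Input: bcbbbcccaac
Runs:
  'b' x 1 => "b1"
  'c' x 1 => "c1"
  'b' x 3 => "b3"
  'c' x 3 => "c3"
  'a' x 2 => "a2"
  'c' x 1 => "c1"
Compressed: "b1c1b3c3a2c1"
Compressed length: 12

12


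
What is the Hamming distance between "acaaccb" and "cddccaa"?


Comparing "acaaccb" and "cddccaa" position by position:
  Position 0: 'a' vs 'c' => differ
  Position 1: 'c' vs 'd' => differ
  Position 2: 'a' vs 'd' => differ
  Position 3: 'a' vs 'c' => differ
  Position 4: 'c' vs 'c' => same
  Position 5: 'c' vs 'a' => differ
  Position 6: 'b' vs 'a' => differ
Total differences (Hamming distance): 6

6


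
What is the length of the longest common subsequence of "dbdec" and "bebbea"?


LCS of "dbdec" and "bebbea"
DP table:
           b    e    b    b    e    a
      0    0    0    0    0    0    0
  d   0    0    0    0    0    0    0
  b   0    1    1    1    1    1    1
  d   0    1    1    1    1    1    1
  e   0    1    2    2    2    2    2
  c   0    1    2    2    2    2    2
LCS length = dp[5][6] = 2

2


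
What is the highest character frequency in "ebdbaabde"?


Input: ebdbaabde
Character counts:
  'a': 2
  'b': 3
  'd': 2
  'e': 2
Maximum frequency: 3

3


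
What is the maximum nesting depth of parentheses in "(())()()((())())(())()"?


Input: "(())()()((())())(())()"
Tracking depth:
  Position 0 '(': depth becomes 1
  Position 1 '(': depth becomes 2
  Position 2 ')': depth becomes 1
  Position 3 ')': depth becomes 0
  Position 4 '(': depth becomes 1
  Position 5 ')': depth becomes 0
  Position 6 '(': depth becomes 1
  Position 7 ')': depth becomes 0
  Position 8 '(': depth becomes 1
  Position 9 '(': depth becomes 2
  Position 10 '(': depth becomes 3
  Position 11 ')': depth becomes 2
  Position 12 ')': depth becomes 1
  Position 13 '(': depth becomes 2
  Position 14 ')': depth becomes 1
  Position 15 ')': depth becomes 0
  Position 16 '(': depth becomes 1
  Position 17 '(': depth becomes 2
  Position 18 ')': depth becomes 1
  Position 19 ')': depth becomes 0
  Position 20 '(': depth becomes 1
  Position 21 ')': depth becomes 0
Maximum depth reached: 3

3


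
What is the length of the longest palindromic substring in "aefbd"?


Input: "aefbd"
Checking substrings for palindromes:
  No multi-char palindromic substrings found
Longest palindromic substring: "a" with length 1

1


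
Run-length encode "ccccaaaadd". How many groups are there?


Input: ccccaaaadd
Scanning for consecutive runs:
  Group 1: 'c' x 4 (positions 0-3)
  Group 2: 'a' x 4 (positions 4-7)
  Group 3: 'd' x 2 (positions 8-9)
Total groups: 3

3


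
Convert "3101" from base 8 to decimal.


Input: "3101" in base 8
Positional expansion:
  Digit '3' (value 3) x 8^3 = 1536
  Digit '1' (value 1) x 8^2 = 64
  Digit '0' (value 0) x 8^1 = 0
  Digit '1' (value 1) x 8^0 = 1
Sum = 1601

1601


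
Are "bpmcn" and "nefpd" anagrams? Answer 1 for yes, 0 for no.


Strings: "bpmcn", "nefpd"
Sorted first:  bcmnp
Sorted second: defnp
Differ at position 0: 'b' vs 'd' => not anagrams

0


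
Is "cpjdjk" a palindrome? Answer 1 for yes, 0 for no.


Input: cpjdjk
Reversed: kjdjpc
  Compare pos 0 ('c') with pos 5 ('k'): MISMATCH
  Compare pos 1 ('p') with pos 4 ('j'): MISMATCH
  Compare pos 2 ('j') with pos 3 ('d'): MISMATCH
Result: not a palindrome

0


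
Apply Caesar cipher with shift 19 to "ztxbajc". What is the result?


Caesar cipher: shift "ztxbajc" by 19
  'z' (pos 25) + 19 = pos 18 = 's'
  't' (pos 19) + 19 = pos 12 = 'm'
  'x' (pos 23) + 19 = pos 16 = 'q'
  'b' (pos 1) + 19 = pos 20 = 'u'
  'a' (pos 0) + 19 = pos 19 = 't'
  'j' (pos 9) + 19 = pos 2 = 'c'
  'c' (pos 2) + 19 = pos 21 = 'v'
Result: smqutcv

smqutcv


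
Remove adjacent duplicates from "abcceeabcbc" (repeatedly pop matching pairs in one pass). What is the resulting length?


Input: abcceeabcbc
Stack-based adjacent duplicate removal:
  Read 'a': push. Stack: a
  Read 'b': push. Stack: ab
  Read 'c': push. Stack: abc
  Read 'c': matches stack top 'c' => pop. Stack: ab
  Read 'e': push. Stack: abe
  Read 'e': matches stack top 'e' => pop. Stack: ab
  Read 'a': push. Stack: aba
  Read 'b': push. Stack: abab
  Read 'c': push. Stack: ababc
  Read 'b': push. Stack: ababcb
  Read 'c': push. Stack: ababcbc
Final stack: "ababcbc" (length 7)

7


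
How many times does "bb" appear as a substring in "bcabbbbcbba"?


Searching for "bb" in "bcabbbbcbba"
Scanning each position:
  Position 0: "bc" => no
  Position 1: "ca" => no
  Position 2: "ab" => no
  Position 3: "bb" => MATCH
  Position 4: "bb" => MATCH
  Position 5: "bb" => MATCH
  Position 6: "bc" => no
  Position 7: "cb" => no
  Position 8: "bb" => MATCH
  Position 9: "ba" => no
Total occurrences: 4

4


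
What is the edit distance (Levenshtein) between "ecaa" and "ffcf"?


Computing edit distance: "ecaa" -> "ffcf"
DP table:
           f    f    c    f
      0    1    2    3    4
  e   1    1    2    3    4
  c   2    2    2    2    3
  a   3    3    3    3    3
  a   4    4    4    4    4
Edit distance = dp[4][4] = 4

4


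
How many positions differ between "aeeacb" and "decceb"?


Comparing "aeeacb" and "decceb" position by position:
  Position 0: 'a' vs 'd' => DIFFER
  Position 1: 'e' vs 'e' => same
  Position 2: 'e' vs 'c' => DIFFER
  Position 3: 'a' vs 'c' => DIFFER
  Position 4: 'c' vs 'e' => DIFFER
  Position 5: 'b' vs 'b' => same
Positions that differ: 4

4


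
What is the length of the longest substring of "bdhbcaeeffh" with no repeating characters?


Input: "bdhbcaeeffh"
Sliding window (track last position of each char):
  Position 0 ('b'): window [0,0] length 1 -- new best
  Position 1 ('d'): window [0,1] length 2 -- new best
  Position 2 ('h'): window [0,2] length 3 -- new best
  Position 3 ('b'): repeat (last at 0), move window start to 1
  Position 3 ('b'): window [1,3] length 3
  Position 4 ('c'): window [1,4] length 4 -- new best
  Position 5 ('a'): window [1,5] length 5 -- new best
  Position 6 ('e'): window [1,6] length 6 -- new best
  Position 7 ('e'): repeat (last at 6), move window start to 7
  Position 7 ('e'): window [7,7] length 1
  Position 8 ('f'): window [7,8] length 2
  Position 9 ('f'): repeat (last at 8), move window start to 9
  Position 9 ('f'): window [9,9] length 1
  Position 10 ('h'): window [9,10] length 2
Longest substring with no repeats: "dhbcae" with length 6

6


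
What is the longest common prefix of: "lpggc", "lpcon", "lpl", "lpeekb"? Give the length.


Words: lpggc, lpcon, lpl, lpeekb
  Position 0: all 'l' => match
  Position 1: all 'p' => match
  Position 2: ('g', 'c', 'l', 'e') => mismatch, stop
LCP = "lp" (length 2)

2


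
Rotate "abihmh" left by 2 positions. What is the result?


Input: "abihmh", rotate left by 2
First 2 characters: "ab"
Remaining characters: "ihmh"
Concatenate remaining + first: "ihmh" + "ab" = "ihmhab"

ihmhab


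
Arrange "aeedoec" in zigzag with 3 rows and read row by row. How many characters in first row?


Zigzag "aeedoec" into 3 rows:
Placing characters:
  'a' => row 0
  'e' => row 1
  'e' => row 2
  'd' => row 1
  'o' => row 0
  'e' => row 1
  'c' => row 2
Rows:
  Row 0: "ao"
  Row 1: "ede"
  Row 2: "ec"
First row length: 2

2


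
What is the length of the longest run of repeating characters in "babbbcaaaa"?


Input: "babbbcaaaa"
Scanning for longest run:
  Position 1 ('a'): new char, reset run to 1
  Position 2 ('b'): new char, reset run to 1
  Position 3 ('b'): continues run of 'b', length=2
  Position 4 ('b'): continues run of 'b', length=3
  Position 5 ('c'): new char, reset run to 1
  Position 6 ('a'): new char, reset run to 1
  Position 7 ('a'): continues run of 'a', length=2
  Position 8 ('a'): continues run of 'a', length=3
  Position 9 ('a'): continues run of 'a', length=4
Longest run: 'a' with length 4

4


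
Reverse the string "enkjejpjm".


Input: enkjejpjm
Reading characters right to left:
  Position 8: 'm'
  Position 7: 'j'
  Position 6: 'p'
  Position 5: 'j'
  Position 4: 'e'
  Position 3: 'j'
  Position 2: 'k'
  Position 1: 'n'
  Position 0: 'e'
Reversed: mjpjejkne

mjpjejkne


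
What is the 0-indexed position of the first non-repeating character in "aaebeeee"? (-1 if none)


Input: aaebeeee
Character frequencies:
  'a': 2
  'b': 1
  'e': 5
Scanning left to right for freq == 1:
  Position 0 ('a'): freq=2, skip
  Position 1 ('a'): freq=2, skip
  Position 2 ('e'): freq=5, skip
  Position 3 ('b'): unique! => answer = 3

3


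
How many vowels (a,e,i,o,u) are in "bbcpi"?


Input: bbcpi
Checking each character:
  'b' at position 0: consonant
  'b' at position 1: consonant
  'c' at position 2: consonant
  'p' at position 3: consonant
  'i' at position 4: vowel (running total: 1)
Total vowels: 1

1


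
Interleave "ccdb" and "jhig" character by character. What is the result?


Interleaving "ccdb" and "jhig":
  Position 0: 'c' from first, 'j' from second => "cj"
  Position 1: 'c' from first, 'h' from second => "ch"
  Position 2: 'd' from first, 'i' from second => "di"
  Position 3: 'b' from first, 'g' from second => "bg"
Result: cjchdibg

cjchdibg


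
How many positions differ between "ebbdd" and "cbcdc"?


Comparing "ebbdd" and "cbcdc" position by position:
  Position 0: 'e' vs 'c' => DIFFER
  Position 1: 'b' vs 'b' => same
  Position 2: 'b' vs 'c' => DIFFER
  Position 3: 'd' vs 'd' => same
  Position 4: 'd' vs 'c' => DIFFER
Positions that differ: 3

3


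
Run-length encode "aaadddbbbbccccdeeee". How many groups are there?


Input: aaadddbbbbccccdeeee
Scanning for consecutive runs:
  Group 1: 'a' x 3 (positions 0-2)
  Group 2: 'd' x 3 (positions 3-5)
  Group 3: 'b' x 4 (positions 6-9)
  Group 4: 'c' x 4 (positions 10-13)
  Group 5: 'd' x 1 (positions 14-14)
  Group 6: 'e' x 4 (positions 15-18)
Total groups: 6

6


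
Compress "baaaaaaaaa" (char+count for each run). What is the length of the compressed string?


Input: baaaaaaaaa
Runs:
  'b' x 1 => "b1"
  'a' x 9 => "a9"
Compressed: "b1a9"
Compressed length: 4

4


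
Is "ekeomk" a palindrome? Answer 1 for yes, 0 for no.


Input: ekeomk
Reversed: kmoeke
  Compare pos 0 ('e') with pos 5 ('k'): MISMATCH
  Compare pos 1 ('k') with pos 4 ('m'): MISMATCH
  Compare pos 2 ('e') with pos 3 ('o'): MISMATCH
Result: not a palindrome

0


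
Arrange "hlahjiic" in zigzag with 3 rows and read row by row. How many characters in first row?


Zigzag "hlahjiic" into 3 rows:
Placing characters:
  'h' => row 0
  'l' => row 1
  'a' => row 2
  'h' => row 1
  'j' => row 0
  'i' => row 1
  'i' => row 2
  'c' => row 1
Rows:
  Row 0: "hj"
  Row 1: "lhic"
  Row 2: "ai"
First row length: 2

2


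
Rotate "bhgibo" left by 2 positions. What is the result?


Input: "bhgibo", rotate left by 2
First 2 characters: "bh"
Remaining characters: "gibo"
Concatenate remaining + first: "gibo" + "bh" = "gibobh"

gibobh


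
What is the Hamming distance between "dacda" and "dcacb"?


Comparing "dacda" and "dcacb" position by position:
  Position 0: 'd' vs 'd' => same
  Position 1: 'a' vs 'c' => differ
  Position 2: 'c' vs 'a' => differ
  Position 3: 'd' vs 'c' => differ
  Position 4: 'a' vs 'b' => differ
Total differences (Hamming distance): 4

4


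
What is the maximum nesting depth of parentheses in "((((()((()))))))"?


Input: "((((()((()))))))"
Tracking depth:
  Position 0 '(': depth becomes 1
  Position 1 '(': depth becomes 2
  Position 2 '(': depth becomes 3
  Position 3 '(': depth becomes 4
  Position 4 '(': depth becomes 5
  Position 5 ')': depth becomes 4
  Position 6 '(': depth becomes 5
  Position 7 '(': depth becomes 6
  Position 8 '(': depth becomes 7
  Position 9 ')': depth becomes 6
  Position 10 ')': depth becomes 5
  Position 11 ')': depth becomes 4
  Position 12 ')': depth becomes 3
  Position 13 ')': depth becomes 2
  Position 14 ')': depth becomes 1
  Position 15 ')': depth becomes 0
Maximum depth reached: 7

7


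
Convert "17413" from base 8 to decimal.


Input: "17413" in base 8
Positional expansion:
  Digit '1' (value 1) x 8^4 = 4096
  Digit '7' (value 7) x 8^3 = 3584
  Digit '4' (value 4) x 8^2 = 256
  Digit '1' (value 1) x 8^1 = 8
  Digit '3' (value 3) x 8^0 = 3
Sum = 7947

7947


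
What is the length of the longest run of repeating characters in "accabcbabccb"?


Input: "accabcbabccb"
Scanning for longest run:
  Position 1 ('c'): new char, reset run to 1
  Position 2 ('c'): continues run of 'c', length=2
  Position 3 ('a'): new char, reset run to 1
  Position 4 ('b'): new char, reset run to 1
  Position 5 ('c'): new char, reset run to 1
  Position 6 ('b'): new char, reset run to 1
  Position 7 ('a'): new char, reset run to 1
  Position 8 ('b'): new char, reset run to 1
  Position 9 ('c'): new char, reset run to 1
  Position 10 ('c'): continues run of 'c', length=2
  Position 11 ('b'): new char, reset run to 1
Longest run: 'c' with length 2

2


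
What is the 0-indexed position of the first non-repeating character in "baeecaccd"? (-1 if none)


Input: baeecaccd
Character frequencies:
  'a': 2
  'b': 1
  'c': 3
  'd': 1
  'e': 2
Scanning left to right for freq == 1:
  Position 0 ('b'): unique! => answer = 0

0


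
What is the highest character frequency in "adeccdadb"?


Input: adeccdadb
Character counts:
  'a': 2
  'b': 1
  'c': 2
  'd': 3
  'e': 1
Maximum frequency: 3

3


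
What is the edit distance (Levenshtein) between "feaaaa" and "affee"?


Computing edit distance: "feaaaa" -> "affee"
DP table:
           a    f    f    e    e
      0    1    2    3    4    5
  f   1    1    1    2    3    4
  e   2    2    2    2    2    3
  a   3    2    3    3    3    3
  a   4    3    3    4    4    4
  a   5    4    4    4    5    5
  a   6    5    5    5    5    6
Edit distance = dp[6][5] = 6

6


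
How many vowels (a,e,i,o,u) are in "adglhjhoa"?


Input: adglhjhoa
Checking each character:
  'a' at position 0: vowel (running total: 1)
  'd' at position 1: consonant
  'g' at position 2: consonant
  'l' at position 3: consonant
  'h' at position 4: consonant
  'j' at position 5: consonant
  'h' at position 6: consonant
  'o' at position 7: vowel (running total: 2)
  'a' at position 8: vowel (running total: 3)
Total vowels: 3

3


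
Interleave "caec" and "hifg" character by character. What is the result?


Interleaving "caec" and "hifg":
  Position 0: 'c' from first, 'h' from second => "ch"
  Position 1: 'a' from first, 'i' from second => "ai"
  Position 2: 'e' from first, 'f' from second => "ef"
  Position 3: 'c' from first, 'g' from second => "cg"
Result: chaiefcg

chaiefcg


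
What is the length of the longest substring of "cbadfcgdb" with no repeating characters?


Input: "cbadfcgdb"
Sliding window (track last position of each char):
  Position 0 ('c'): window [0,0] length 1 -- new best
  Position 1 ('b'): window [0,1] length 2 -- new best
  Position 2 ('a'): window [0,2] length 3 -- new best
  Position 3 ('d'): window [0,3] length 4 -- new best
  Position 4 ('f'): window [0,4] length 5 -- new best
  Position 5 ('c'): repeat (last at 0), move window start to 1
  Position 5 ('c'): window [1,5] length 5
  Position 6 ('g'): window [1,6] length 6 -- new best
  Position 7 ('d'): repeat (last at 3), move window start to 4
  Position 7 ('d'): window [4,7] length 4
  Position 8 ('b'): window [4,8] length 5
Longest substring with no repeats: "badfcg" with length 6

6


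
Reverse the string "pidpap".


Input: pidpap
Reading characters right to left:
  Position 5: 'p'
  Position 4: 'a'
  Position 3: 'p'
  Position 2: 'd'
  Position 1: 'i'
  Position 0: 'p'
Reversed: papdip

papdip


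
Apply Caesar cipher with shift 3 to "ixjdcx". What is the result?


Caesar cipher: shift "ixjdcx" by 3
  'i' (pos 8) + 3 = pos 11 = 'l'
  'x' (pos 23) + 3 = pos 0 = 'a'
  'j' (pos 9) + 3 = pos 12 = 'm'
  'd' (pos 3) + 3 = pos 6 = 'g'
  'c' (pos 2) + 3 = pos 5 = 'f'
  'x' (pos 23) + 3 = pos 0 = 'a'
Result: lamgfa

lamgfa


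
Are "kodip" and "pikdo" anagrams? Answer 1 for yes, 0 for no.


Strings: "kodip", "pikdo"
Sorted first:  dikop
Sorted second: dikop
Sorted forms match => anagrams

1


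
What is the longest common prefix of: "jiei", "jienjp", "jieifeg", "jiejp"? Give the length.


Words: jiei, jienjp, jieifeg, jiejp
  Position 0: all 'j' => match
  Position 1: all 'i' => match
  Position 2: all 'e' => match
  Position 3: ('i', 'n', 'i', 'j') => mismatch, stop
LCP = "jie" (length 3)

3


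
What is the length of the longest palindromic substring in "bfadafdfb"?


Input: "bfadafdfb"
Checking substrings for palindromes:
  [1:6] "fadaf" (len 5) => palindrome
  [2:5] "ada" (len 3) => palindrome
  [5:8] "fdf" (len 3) => palindrome
Longest palindromic substring: "fadaf" with length 5

5


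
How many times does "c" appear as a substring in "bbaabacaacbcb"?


Searching for "c" in "bbaabacaacbcb"
Scanning each position:
  Position 0: "b" => no
  Position 1: "b" => no
  Position 2: "a" => no
  Position 3: "a" => no
  Position 4: "b" => no
  Position 5: "a" => no
  Position 6: "c" => MATCH
  Position 7: "a" => no
  Position 8: "a" => no
  Position 9: "c" => MATCH
  Position 10: "b" => no
  Position 11: "c" => MATCH
  Position 12: "b" => no
Total occurrences: 3

3


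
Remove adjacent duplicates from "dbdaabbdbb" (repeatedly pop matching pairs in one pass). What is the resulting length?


Input: dbdaabbdbb
Stack-based adjacent duplicate removal:
  Read 'd': push. Stack: d
  Read 'b': push. Stack: db
  Read 'd': push. Stack: dbd
  Read 'a': push. Stack: dbda
  Read 'a': matches stack top 'a' => pop. Stack: dbd
  Read 'b': push. Stack: dbdb
  Read 'b': matches stack top 'b' => pop. Stack: dbd
  Read 'd': matches stack top 'd' => pop. Stack: db
  Read 'b': matches stack top 'b' => pop. Stack: d
  Read 'b': push. Stack: db
Final stack: "db" (length 2)

2


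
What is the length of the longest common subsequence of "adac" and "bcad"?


LCS of "adac" and "bcad"
DP table:
           b    c    a    d
      0    0    0    0    0
  a   0    0    0    1    1
  d   0    0    0    1    2
  a   0    0    0    1    2
  c   0    0    1    1    2
LCS length = dp[4][4] = 2

2


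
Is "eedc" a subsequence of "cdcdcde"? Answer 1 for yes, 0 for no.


Check if "eedc" is a subsequence of "cdcdcde"
Greedy scan:
  Position 0 ('c'): no match needed
  Position 1 ('d'): no match needed
  Position 2 ('c'): no match needed
  Position 3 ('d'): no match needed
  Position 4 ('c'): no match needed
  Position 5 ('d'): no match needed
  Position 6 ('e'): matches sub[0] = 'e'
Only matched 1/4 characters => not a subsequence

0


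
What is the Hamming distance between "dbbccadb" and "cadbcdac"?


Comparing "dbbccadb" and "cadbcdac" position by position:
  Position 0: 'd' vs 'c' => differ
  Position 1: 'b' vs 'a' => differ
  Position 2: 'b' vs 'd' => differ
  Position 3: 'c' vs 'b' => differ
  Position 4: 'c' vs 'c' => same
  Position 5: 'a' vs 'd' => differ
  Position 6: 'd' vs 'a' => differ
  Position 7: 'b' vs 'c' => differ
Total differences (Hamming distance): 7

7


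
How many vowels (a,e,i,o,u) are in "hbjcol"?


Input: hbjcol
Checking each character:
  'h' at position 0: consonant
  'b' at position 1: consonant
  'j' at position 2: consonant
  'c' at position 3: consonant
  'o' at position 4: vowel (running total: 1)
  'l' at position 5: consonant
Total vowels: 1

1


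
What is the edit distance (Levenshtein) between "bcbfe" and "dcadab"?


Computing edit distance: "bcbfe" -> "dcadab"
DP table:
           d    c    a    d    a    b
      0    1    2    3    4    5    6
  b   1    1    2    3    4    5    5
  c   2    2    1    2    3    4    5
  b   3    3    2    2    3    4    4
  f   4    4    3    3    3    4    5
  e   5    5    4    4    4    4    5
Edit distance = dp[5][6] = 5

5


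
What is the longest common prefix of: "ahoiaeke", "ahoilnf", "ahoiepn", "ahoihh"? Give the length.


Words: ahoiaeke, ahoilnf, ahoiepn, ahoihh
  Position 0: all 'a' => match
  Position 1: all 'h' => match
  Position 2: all 'o' => match
  Position 3: all 'i' => match
  Position 4: ('a', 'l', 'e', 'h') => mismatch, stop
LCP = "ahoi" (length 4)

4


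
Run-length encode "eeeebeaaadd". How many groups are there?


Input: eeeebeaaadd
Scanning for consecutive runs:
  Group 1: 'e' x 4 (positions 0-3)
  Group 2: 'b' x 1 (positions 4-4)
  Group 3: 'e' x 1 (positions 5-5)
  Group 4: 'a' x 3 (positions 6-8)
  Group 5: 'd' x 2 (positions 9-10)
Total groups: 5

5
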